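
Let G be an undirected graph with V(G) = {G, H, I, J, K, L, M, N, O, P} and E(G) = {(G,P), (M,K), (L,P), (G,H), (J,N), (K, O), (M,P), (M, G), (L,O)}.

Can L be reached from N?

No

Explore from N.
Distance 1: reach J.
The search is exhausted without reaching L; it lies in a different component.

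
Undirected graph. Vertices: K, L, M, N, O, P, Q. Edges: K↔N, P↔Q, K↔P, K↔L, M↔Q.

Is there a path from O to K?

O has no edges, so nothing is reachable from it.

No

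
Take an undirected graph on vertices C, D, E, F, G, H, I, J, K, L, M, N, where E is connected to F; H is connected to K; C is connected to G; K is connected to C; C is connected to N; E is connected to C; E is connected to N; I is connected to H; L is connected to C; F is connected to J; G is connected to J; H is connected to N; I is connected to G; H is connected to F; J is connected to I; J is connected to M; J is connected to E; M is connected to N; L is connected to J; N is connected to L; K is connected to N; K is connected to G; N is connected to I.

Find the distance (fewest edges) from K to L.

Distance 0: K.
Distance 1: C, G, H, N.
Distance 2: E, F, I, J, L, M — contains L.

2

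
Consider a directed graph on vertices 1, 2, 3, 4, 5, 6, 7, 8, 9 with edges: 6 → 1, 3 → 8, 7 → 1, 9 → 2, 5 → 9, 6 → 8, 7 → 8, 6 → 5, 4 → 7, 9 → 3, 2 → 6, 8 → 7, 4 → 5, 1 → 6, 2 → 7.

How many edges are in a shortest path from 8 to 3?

Distance 0: 8.
Distance 1: 7.
Distance 2: 1.
Distance 3: 6.
Distance 4: 5.
Distance 5: 9.
Distance 6: 2, 3 — contains 3.

6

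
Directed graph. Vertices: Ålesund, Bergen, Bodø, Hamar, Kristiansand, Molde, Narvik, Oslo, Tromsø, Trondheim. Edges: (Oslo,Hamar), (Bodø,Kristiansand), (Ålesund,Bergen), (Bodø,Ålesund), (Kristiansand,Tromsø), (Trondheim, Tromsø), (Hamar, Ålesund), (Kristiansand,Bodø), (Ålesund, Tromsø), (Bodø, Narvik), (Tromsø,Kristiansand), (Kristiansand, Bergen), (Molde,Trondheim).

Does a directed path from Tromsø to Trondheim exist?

Explore from Tromsø.
Distance 1: reach Kristiansand.
Distance 2: reach Bergen, Bodø.
Distance 3: reach Ålesund, Narvik.
The search from Tromsø is exhausted; no directed path reaches Trondheim.

No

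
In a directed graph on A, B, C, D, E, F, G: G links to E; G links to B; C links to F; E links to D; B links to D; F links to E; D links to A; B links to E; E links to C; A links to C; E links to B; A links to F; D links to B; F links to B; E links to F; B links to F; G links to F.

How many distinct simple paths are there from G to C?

G→B→D→A→C
G→B→D→A→F→E→C
G→B→E→C
G→B→E→D→A→C
G→B→F→E→C
G→B→F→E→D→A→C
G→E→B→D→A→C
G→E→C
... and 8 more.

16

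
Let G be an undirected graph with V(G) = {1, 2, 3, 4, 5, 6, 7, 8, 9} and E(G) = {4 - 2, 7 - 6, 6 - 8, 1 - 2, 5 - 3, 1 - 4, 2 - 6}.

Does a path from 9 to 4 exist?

No

9 has no edges, so nothing is reachable from it.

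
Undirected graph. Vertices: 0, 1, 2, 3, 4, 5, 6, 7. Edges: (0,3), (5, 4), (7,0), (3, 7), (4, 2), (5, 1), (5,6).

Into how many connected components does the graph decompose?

From 0: component {0, 3, 7}.
From 1: component {1, 2, 4, 5, 6}.
That's 2 components.

2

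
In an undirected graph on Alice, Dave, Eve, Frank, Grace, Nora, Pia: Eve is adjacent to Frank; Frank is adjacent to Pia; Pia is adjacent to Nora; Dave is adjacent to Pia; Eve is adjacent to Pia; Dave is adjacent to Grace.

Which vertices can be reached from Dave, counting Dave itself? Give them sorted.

Dave, Eve, Frank, Grace, Nora, Pia

Start at Dave.
Its neighbours: Grace, Pia.
Then their neighbours: Eve, Frank, Nora.
Nothing further is reachable.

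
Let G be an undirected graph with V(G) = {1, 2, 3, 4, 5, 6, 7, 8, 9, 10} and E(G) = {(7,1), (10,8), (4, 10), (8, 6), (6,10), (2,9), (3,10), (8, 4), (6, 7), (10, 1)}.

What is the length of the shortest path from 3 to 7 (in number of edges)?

Distance 0: 3.
Distance 1: 10.
Distance 2: 1, 4, 6, 8.
Distance 3: 7 — contains 7.

3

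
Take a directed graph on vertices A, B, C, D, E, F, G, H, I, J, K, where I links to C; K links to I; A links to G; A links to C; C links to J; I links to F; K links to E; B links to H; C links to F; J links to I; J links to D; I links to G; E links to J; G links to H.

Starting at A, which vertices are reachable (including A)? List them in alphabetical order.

A, C, D, F, G, H, I, J

Start at A.
Its neighbours: C, G.
Then their neighbours: F, H, J.
Then next layer: D, I.
Nothing further is reachable.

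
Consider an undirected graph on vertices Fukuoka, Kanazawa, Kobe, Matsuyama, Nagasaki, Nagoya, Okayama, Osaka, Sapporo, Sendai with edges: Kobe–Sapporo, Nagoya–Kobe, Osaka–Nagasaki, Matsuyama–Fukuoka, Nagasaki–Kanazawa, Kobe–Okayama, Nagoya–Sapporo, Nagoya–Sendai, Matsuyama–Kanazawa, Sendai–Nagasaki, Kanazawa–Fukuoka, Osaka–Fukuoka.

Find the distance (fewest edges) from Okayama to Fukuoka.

6

Distance 0: Okayama.
Distance 1: Kobe.
Distance 2: Nagoya, Sapporo.
Distance 3: Sendai.
Distance 4: Nagasaki.
Distance 5: Kanazawa, Osaka.
Distance 6: Fukuoka, Matsuyama — contains Fukuoka.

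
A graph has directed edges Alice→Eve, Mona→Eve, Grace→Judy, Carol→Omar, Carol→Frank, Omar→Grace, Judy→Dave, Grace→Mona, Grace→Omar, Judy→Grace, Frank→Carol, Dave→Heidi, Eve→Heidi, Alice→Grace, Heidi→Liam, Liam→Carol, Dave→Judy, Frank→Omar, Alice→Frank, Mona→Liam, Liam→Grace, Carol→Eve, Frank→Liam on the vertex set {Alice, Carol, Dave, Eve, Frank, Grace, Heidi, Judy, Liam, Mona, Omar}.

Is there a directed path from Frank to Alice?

No

Explore from Frank.
Distance 1: reach Carol, Liam, Omar.
Distance 2: reach Eve, Grace.
Distance 3: reach Heidi, Judy, Mona.
Distance 4: reach Dave.
The search from Frank is exhausted; no directed path reaches Alice.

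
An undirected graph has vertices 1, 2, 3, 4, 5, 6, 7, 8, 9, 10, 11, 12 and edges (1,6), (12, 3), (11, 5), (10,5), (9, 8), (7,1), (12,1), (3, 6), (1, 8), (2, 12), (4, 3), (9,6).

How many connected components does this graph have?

2

From 1: component {1, 2, 3, 4, 6, 7, 8, 9, 12}.
From 5: component {5, 10, 11}.
That's 2 components.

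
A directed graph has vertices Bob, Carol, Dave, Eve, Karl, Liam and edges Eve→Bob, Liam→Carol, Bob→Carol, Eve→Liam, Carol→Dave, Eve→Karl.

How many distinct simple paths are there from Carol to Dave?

Carol→Dave

1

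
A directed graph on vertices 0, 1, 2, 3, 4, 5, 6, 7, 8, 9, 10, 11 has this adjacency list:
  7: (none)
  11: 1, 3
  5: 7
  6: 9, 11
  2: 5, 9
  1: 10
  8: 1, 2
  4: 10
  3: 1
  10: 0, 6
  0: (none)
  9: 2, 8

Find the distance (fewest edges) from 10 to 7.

Distance 0: 10.
Distance 1: 0, 6.
Distance 2: 9, 11.
Distance 3: 1, 2, 3, 8.
Distance 4: 5.
Distance 5: 7 — contains 7.

5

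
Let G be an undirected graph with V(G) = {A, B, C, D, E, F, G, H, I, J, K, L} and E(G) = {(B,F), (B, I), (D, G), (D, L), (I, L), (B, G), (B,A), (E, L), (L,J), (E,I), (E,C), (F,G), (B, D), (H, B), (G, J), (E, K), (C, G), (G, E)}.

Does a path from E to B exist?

Yes

Explore from E.
Distance 1: reach C, G, I, K, L.
Distance 2: reach B, D, F, J.
Found B.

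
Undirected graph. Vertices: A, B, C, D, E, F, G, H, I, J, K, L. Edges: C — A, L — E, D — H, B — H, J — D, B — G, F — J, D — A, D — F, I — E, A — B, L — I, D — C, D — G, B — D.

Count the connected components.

3

From A: component {A, B, C, D, F, G, H, J}.
From E: component {E, I, L}.
From K: component {K}.
That's 3 components.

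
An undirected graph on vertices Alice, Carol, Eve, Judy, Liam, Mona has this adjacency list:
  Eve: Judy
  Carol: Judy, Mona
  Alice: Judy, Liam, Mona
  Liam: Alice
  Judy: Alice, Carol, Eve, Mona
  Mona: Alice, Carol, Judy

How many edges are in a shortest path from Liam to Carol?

3

Distance 0: Liam.
Distance 1: Alice.
Distance 2: Judy, Mona.
Distance 3: Carol, Eve — contains Carol.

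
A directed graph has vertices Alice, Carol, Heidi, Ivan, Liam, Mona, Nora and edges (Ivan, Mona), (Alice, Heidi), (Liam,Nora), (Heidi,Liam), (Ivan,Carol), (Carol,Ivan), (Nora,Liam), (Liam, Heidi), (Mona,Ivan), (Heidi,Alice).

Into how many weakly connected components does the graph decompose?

From Alice: component {Alice, Heidi, Liam, Nora}.
From Carol: component {Carol, Ivan, Mona}.
That's 2 components.

2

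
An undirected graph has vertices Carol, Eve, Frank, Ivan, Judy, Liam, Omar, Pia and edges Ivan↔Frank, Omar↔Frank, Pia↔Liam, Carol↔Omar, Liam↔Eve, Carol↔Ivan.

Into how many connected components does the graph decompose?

3

From Carol: component {Carol, Frank, Ivan, Omar}.
From Eve: component {Eve, Liam, Pia}.
From Judy: component {Judy}.
That's 3 components.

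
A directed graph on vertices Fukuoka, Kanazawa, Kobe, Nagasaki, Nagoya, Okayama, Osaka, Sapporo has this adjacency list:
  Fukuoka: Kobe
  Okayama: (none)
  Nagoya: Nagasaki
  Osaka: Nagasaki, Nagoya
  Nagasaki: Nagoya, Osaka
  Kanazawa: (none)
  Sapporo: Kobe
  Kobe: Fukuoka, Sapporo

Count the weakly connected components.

4

From Fukuoka: component {Fukuoka, Kobe, Sapporo}.
From Kanazawa: component {Kanazawa}.
From Nagasaki: component {Nagasaki, Nagoya, Osaka}.
From Okayama: component {Okayama}.
That's 4 components.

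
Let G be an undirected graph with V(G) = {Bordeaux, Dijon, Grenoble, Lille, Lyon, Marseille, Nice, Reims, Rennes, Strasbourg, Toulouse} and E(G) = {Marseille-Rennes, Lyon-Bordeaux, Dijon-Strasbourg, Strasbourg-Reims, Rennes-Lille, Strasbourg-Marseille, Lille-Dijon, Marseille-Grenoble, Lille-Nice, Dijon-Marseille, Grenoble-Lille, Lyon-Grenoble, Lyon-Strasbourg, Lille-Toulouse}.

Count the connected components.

From Bordeaux: component {Bordeaux, Dijon, Grenoble, Lille, Lyon, Marseille, Nice, Reims, Rennes, Strasbourg, Toulouse}.
That's 1 component.

1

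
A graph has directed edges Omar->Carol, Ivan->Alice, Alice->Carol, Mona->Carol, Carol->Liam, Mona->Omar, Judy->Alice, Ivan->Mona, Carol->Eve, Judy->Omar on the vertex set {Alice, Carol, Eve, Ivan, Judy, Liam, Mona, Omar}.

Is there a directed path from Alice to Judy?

No

Explore from Alice.
Distance 1: reach Carol.
Distance 2: reach Eve, Liam.
The search from Alice is exhausted; no directed path reaches Judy.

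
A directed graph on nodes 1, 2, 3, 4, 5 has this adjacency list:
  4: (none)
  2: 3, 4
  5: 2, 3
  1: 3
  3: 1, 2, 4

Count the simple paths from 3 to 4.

2

3→2→4
3→4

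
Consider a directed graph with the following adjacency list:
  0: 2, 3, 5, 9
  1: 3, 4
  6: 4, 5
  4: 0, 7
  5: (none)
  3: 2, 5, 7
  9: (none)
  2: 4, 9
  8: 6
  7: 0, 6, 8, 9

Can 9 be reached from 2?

Yes

Explore from 2.
Distance 1: reach 4, 9.
Found 9.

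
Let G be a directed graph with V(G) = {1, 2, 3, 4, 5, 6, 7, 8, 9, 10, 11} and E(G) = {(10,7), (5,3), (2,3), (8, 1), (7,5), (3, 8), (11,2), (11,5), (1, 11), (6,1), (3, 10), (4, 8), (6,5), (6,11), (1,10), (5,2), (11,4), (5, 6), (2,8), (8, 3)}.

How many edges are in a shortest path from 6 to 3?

2

Distance 0: 6.
Distance 1: 1, 5, 11.
Distance 2: 2, 3, 4, 10 — contains 3.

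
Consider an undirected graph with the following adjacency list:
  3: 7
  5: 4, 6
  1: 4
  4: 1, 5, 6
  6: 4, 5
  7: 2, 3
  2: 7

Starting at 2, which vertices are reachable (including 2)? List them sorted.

2, 3, 7

Start at 2.
Its neighbours: 7.
Then their neighbours: 3.
Nothing further is reachable.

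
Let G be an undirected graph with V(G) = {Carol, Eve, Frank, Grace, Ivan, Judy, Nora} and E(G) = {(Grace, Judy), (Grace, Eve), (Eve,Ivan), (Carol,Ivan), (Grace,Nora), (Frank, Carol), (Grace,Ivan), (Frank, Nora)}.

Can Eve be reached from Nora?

Explore from Nora.
Distance 1: reach Frank, Grace.
Distance 2: reach Carol, Eve, Ivan, Judy.
Found Eve.

Yes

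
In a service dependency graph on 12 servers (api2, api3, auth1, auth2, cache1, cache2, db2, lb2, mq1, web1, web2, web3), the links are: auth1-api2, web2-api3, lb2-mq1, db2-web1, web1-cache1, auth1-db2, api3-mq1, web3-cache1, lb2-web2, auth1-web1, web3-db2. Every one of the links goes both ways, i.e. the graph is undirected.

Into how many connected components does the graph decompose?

From api2: component {api2, auth1, cache1, db2, web1, web3}.
From api3: component {api3, lb2, mq1, web2}.
From auth2: component {auth2}.
From cache2: component {cache2}.
That's 4 components.

4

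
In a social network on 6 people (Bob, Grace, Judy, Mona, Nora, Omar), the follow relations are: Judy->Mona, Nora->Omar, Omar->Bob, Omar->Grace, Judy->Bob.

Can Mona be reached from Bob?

No

Bob has no outgoing edges, so nothing is reachable from it.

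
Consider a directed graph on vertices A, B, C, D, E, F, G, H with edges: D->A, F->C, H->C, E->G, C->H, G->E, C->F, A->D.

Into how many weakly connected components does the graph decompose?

4

From A: component {A, D}.
From B: component {B}.
From C: component {C, F, H}.
From E: component {E, G}.
That's 4 components.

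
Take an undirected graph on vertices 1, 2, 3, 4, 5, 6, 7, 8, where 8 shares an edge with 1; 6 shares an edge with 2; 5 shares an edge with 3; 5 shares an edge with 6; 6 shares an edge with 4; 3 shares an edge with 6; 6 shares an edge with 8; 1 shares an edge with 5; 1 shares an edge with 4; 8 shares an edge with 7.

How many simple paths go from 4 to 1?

4

4–1
4–6–3–5–1
4–6–5–1
4–6–8–1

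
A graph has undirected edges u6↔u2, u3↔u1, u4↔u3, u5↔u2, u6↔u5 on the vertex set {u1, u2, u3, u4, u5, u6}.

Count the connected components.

From u1: component {u1, u3, u4}.
From u2: component {u2, u5, u6}.
That's 2 components.

2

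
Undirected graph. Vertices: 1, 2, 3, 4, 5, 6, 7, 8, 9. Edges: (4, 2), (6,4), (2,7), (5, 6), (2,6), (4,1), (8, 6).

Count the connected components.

From 1: component {1, 2, 4, 5, 6, 7, 8}.
From 3: component {3}.
From 9: component {9}.
That's 3 components.

3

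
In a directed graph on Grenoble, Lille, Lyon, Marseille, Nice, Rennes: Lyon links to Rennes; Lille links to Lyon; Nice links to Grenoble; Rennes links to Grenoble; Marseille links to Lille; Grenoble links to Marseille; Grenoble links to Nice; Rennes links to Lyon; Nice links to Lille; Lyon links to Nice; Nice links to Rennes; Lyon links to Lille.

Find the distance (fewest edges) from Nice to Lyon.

Distance 0: Nice.
Distance 1: Grenoble, Lille, Rennes.
Distance 2: Lyon, Marseille — contains Lyon.

2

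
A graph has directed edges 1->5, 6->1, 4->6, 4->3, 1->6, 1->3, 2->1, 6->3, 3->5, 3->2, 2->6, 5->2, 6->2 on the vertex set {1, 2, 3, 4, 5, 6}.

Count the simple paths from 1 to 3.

3

1→3
1→5→2→6→3
1→6→3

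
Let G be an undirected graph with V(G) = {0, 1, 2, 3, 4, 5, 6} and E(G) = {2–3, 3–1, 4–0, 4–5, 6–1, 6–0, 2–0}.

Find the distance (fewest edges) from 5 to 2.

Distance 0: 5.
Distance 1: 4.
Distance 2: 0.
Distance 3: 2, 6 — contains 2.

3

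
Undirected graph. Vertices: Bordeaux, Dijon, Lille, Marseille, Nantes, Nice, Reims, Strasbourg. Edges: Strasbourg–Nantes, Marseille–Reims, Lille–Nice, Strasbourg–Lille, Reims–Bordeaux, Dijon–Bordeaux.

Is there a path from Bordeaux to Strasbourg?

No

Explore from Bordeaux.
Distance 1: reach Dijon, Reims.
Distance 2: reach Marseille.
The search is exhausted without reaching Strasbourg; it lies in a different component.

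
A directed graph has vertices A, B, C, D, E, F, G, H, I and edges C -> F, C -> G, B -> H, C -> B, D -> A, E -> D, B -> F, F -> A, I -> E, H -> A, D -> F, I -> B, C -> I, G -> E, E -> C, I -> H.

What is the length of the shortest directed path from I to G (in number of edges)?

3

Distance 0: I.
Distance 1: B, E, H.
Distance 2: A, C, D, F.
Distance 3: G — contains G.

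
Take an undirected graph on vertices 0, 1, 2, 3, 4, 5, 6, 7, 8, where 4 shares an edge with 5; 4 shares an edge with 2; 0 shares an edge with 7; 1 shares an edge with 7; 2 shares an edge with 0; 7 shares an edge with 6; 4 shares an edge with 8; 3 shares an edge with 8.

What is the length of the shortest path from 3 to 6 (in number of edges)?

Distance 0: 3.
Distance 1: 8.
Distance 2: 4.
Distance 3: 2, 5.
Distance 4: 0.
Distance 5: 7.
Distance 6: 1, 6 — contains 6.

6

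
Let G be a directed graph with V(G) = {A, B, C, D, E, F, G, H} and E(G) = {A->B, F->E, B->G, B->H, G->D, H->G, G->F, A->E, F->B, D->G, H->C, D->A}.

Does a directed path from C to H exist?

C has no outgoing edges, so nothing is reachable from it.

No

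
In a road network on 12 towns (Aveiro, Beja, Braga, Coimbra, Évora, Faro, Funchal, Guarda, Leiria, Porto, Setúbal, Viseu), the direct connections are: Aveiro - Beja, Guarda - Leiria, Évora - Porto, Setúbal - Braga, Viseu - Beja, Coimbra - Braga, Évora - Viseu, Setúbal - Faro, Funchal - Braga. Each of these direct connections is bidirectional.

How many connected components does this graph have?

3

From Aveiro: component {Aveiro, Beja, Évora, Porto, Viseu}.
From Braga: component {Braga, Coimbra, Faro, Funchal, Setúbal}.
From Guarda: component {Guarda, Leiria}.
That's 3 components.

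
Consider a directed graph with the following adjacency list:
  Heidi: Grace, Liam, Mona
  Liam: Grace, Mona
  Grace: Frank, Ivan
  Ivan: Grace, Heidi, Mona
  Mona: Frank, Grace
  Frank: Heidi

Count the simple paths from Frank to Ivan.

4

Frank→Heidi→Grace→Ivan
Frank→Heidi→Liam→Grace→Ivan
Frank→Heidi→Liam→Mona→Grace→Ivan
Frank→Heidi→Mona→Grace→Ivan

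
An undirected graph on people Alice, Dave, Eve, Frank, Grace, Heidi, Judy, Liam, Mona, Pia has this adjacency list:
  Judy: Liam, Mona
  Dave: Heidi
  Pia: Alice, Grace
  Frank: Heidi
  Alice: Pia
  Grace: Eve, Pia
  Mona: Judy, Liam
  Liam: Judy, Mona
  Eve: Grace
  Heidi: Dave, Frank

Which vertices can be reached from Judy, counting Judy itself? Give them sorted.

Judy, Liam, Mona

Start at Judy.
Its neighbours: Liam, Mona.
Nothing further is reachable.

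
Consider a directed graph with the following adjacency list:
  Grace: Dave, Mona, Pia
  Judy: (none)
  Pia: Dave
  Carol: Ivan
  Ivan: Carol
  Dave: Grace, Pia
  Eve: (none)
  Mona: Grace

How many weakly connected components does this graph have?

From Carol: component {Carol, Ivan}.
From Dave: component {Dave, Grace, Mona, Pia}.
From Eve: component {Eve}.
From Judy: component {Judy}.
That's 4 components.

4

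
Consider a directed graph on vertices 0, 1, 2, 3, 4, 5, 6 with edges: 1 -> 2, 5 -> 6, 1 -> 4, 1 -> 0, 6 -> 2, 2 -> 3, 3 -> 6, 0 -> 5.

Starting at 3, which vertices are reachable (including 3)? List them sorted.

Start at 3.
Its neighbours: 6.
Then their neighbours: 2.
Nothing further is reachable.

2, 3, 6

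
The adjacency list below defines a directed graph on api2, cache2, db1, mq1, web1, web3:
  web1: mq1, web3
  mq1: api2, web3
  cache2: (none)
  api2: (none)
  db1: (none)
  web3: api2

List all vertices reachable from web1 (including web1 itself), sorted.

api2, mq1, web1, web3

Start at web1.
Its neighbours: mq1, web3.
Then their neighbours: api2.
Nothing further is reachable.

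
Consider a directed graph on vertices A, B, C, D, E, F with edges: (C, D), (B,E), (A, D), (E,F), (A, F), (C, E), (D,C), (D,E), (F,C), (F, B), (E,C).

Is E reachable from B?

Yes

Explore from B.
Distance 1: reach E.
Found E.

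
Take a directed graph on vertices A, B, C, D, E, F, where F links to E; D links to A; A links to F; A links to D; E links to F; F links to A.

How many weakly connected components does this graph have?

3

From A: component {A, D, E, F}.
From B: component {B}.
From C: component {C}.
That's 3 components.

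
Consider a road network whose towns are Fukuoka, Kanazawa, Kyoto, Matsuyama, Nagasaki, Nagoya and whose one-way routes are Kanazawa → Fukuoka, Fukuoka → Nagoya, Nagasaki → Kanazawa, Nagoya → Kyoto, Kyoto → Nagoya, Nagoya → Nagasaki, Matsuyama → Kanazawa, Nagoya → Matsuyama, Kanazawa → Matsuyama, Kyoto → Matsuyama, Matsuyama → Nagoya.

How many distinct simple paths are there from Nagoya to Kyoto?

Nagoya→Kyoto

1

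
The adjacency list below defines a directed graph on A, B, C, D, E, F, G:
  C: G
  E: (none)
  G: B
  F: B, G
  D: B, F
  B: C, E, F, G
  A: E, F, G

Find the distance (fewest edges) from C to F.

3

Distance 0: C.
Distance 1: G.
Distance 2: B.
Distance 3: E, F — contains F.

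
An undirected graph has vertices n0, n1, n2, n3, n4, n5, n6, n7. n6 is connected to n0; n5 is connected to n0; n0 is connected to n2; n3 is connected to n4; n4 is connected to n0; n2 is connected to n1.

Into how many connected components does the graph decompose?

From n0: component {n0, n1, n2, n3, n4, n5, n6}.
From n7: component {n7}.
That's 2 components.

2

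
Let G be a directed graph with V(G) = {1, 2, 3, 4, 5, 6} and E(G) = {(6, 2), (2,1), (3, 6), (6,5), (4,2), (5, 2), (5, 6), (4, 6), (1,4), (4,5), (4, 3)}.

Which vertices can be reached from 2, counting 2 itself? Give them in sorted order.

1, 2, 3, 4, 5, 6

Start at 2.
Its neighbours: 1.
Then their neighbours: 4.
Then next layer: 3, 5, 6.
Every vertex is now reached.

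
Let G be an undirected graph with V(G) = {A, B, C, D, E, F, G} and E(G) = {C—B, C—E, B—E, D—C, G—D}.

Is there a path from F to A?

No

F has no edges, so nothing is reachable from it.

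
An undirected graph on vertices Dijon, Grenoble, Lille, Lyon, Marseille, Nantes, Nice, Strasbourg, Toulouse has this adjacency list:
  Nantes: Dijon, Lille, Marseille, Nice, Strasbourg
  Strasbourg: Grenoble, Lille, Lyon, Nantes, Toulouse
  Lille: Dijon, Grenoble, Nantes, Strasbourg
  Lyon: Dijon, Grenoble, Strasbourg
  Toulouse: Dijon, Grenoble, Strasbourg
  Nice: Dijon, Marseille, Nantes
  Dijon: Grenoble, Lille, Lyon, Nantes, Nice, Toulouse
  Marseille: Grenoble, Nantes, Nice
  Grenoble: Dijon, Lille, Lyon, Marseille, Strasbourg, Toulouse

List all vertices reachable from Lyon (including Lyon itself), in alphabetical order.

Dijon, Grenoble, Lille, Lyon, Marseille, Nantes, Nice, Strasbourg, Toulouse

Start at Lyon.
Its neighbours: Dijon, Grenoble, Strasbourg.
Then their neighbours: Lille, Marseille, Nantes, Nice, Toulouse.
Every vertex is now reached.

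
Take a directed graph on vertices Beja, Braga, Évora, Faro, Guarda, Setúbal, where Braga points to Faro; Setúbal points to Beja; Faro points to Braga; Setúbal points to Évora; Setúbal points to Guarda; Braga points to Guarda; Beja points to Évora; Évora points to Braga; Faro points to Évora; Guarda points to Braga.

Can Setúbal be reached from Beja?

Explore from Beja.
Distance 1: reach Évora.
Distance 2: reach Braga.
Distance 3: reach Faro, Guarda.
The search from Beja is exhausted; no directed path reaches Setúbal.

No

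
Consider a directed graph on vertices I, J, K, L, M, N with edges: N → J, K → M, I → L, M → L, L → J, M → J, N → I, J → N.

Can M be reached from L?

Explore from L.
Distance 1: reach J.
Distance 2: reach N.
Distance 3: reach I.
The search from L is exhausted; no directed path reaches M.

No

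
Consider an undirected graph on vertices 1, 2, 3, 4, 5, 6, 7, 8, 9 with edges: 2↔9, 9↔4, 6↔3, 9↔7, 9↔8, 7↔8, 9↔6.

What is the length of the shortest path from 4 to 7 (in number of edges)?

Distance 0: 4.
Distance 1: 9.
Distance 2: 2, 6, 7, 8 — contains 7.

2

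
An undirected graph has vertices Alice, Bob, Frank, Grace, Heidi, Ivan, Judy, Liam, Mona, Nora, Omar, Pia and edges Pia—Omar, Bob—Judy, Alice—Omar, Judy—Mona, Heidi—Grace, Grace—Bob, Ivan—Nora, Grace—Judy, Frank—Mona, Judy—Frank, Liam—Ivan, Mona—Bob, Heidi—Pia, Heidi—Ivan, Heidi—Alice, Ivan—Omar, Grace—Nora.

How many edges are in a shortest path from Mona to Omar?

5

Distance 0: Mona.
Distance 1: Bob, Frank, Judy.
Distance 2: Grace.
Distance 3: Heidi, Nora.
Distance 4: Alice, Ivan, Pia.
Distance 5: Liam, Omar — contains Omar.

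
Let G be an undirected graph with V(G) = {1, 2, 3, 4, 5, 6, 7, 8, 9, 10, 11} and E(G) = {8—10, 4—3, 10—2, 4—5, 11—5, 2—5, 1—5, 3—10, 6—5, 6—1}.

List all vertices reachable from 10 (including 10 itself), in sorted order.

Start at 10.
Its neighbours: 2, 3, 8.
Then their neighbours: 4, 5.
Then next layer: 1, 6, 11.
Nothing further is reachable.

1, 2, 3, 4, 5, 6, 8, 10, 11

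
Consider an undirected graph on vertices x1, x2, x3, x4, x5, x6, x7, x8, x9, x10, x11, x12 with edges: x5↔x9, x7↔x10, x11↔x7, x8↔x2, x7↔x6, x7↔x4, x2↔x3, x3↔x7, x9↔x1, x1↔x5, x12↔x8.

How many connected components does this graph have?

From x1: component {x1, x5, x9}.
From x2: component {x2, x3, x4, x6, x7, x8, x10, x11, x12}.
That's 2 components.

2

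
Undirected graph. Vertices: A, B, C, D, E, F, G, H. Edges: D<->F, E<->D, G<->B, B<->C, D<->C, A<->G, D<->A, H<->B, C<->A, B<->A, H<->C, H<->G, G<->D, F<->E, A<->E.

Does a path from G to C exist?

Explore from G.
Distance 1: reach A, B, D, H.
Distance 2: reach C, E, F.
Found C.

Yes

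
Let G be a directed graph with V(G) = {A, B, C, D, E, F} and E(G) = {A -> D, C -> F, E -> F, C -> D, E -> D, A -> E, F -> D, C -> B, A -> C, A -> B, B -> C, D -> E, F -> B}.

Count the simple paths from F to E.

2

F→B→C→D→E
F→D→E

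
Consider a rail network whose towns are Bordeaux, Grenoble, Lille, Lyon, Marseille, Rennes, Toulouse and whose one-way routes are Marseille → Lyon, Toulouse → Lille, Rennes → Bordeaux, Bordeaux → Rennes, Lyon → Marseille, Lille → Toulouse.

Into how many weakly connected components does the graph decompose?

From Bordeaux: component {Bordeaux, Rennes}.
From Grenoble: component {Grenoble}.
From Lille: component {Lille, Toulouse}.
From Lyon: component {Lyon, Marseille}.
That's 4 components.

4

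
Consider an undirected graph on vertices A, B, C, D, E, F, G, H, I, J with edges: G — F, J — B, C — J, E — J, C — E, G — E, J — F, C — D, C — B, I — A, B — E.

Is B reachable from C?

Explore from C.
Distance 1: reach B, D, E, J.
Found B.

Yes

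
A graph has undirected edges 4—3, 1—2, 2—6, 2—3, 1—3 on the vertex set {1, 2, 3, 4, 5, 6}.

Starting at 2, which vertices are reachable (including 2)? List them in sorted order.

1, 2, 3, 4, 6

Start at 2.
Its neighbours: 1, 3, 6.
Then their neighbours: 4.
Nothing further is reachable.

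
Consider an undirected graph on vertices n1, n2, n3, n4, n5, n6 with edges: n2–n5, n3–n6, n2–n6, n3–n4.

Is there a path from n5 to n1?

No

Explore from n5.
Distance 1: reach n2.
Distance 2: reach n6.
Distance 3: reach n3.
Distance 4: reach n4.
The search is exhausted without reaching n1; it lies in a different component.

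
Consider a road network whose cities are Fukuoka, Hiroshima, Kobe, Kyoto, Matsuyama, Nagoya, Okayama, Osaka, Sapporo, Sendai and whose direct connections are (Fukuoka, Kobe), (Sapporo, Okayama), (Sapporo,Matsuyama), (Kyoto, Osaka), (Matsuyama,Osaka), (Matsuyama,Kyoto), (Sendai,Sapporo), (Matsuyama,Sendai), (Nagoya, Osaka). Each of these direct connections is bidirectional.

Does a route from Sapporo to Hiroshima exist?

No

Explore from Sapporo.
Distance 1: reach Matsuyama, Okayama, Sendai.
Distance 2: reach Kyoto, Osaka.
Distance 3: reach Nagoya.
The search is exhausted without reaching Hiroshima; it lies in a different component.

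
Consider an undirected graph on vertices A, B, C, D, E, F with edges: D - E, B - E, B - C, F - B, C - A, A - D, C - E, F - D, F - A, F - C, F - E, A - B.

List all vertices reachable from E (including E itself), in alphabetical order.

Start at E.
Its neighbours: B, C, D, F.
Then their neighbours: A.
Every vertex is now reached.

A, B, C, D, E, F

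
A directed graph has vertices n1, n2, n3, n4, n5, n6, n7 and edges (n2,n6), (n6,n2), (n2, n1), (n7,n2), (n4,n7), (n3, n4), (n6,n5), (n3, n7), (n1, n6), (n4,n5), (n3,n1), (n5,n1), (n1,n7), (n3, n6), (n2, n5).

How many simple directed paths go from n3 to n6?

11

n3→n1→n6
n3→n1→n7→n2→n6
n3→n4→n5→n1→n6
n3→n4→n5→n1→n7→n2→n6
n3→n4→n7→n2→n1→n6
n3→n4→n7→n2→n5→n1→n6
n3→n4→n7→n2→n6
n3→n6
n3→n7→n2→n1→n6
n3→n7→n2→n5→n1→n6
n3→n7→n2→n6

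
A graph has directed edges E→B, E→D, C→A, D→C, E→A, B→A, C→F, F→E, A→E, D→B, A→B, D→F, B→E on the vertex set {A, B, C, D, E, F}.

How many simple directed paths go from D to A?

7

D→B→A
D→B→E→A
D→C→A
D→C→F→E→A
D→C→F→E→B→A
D→F→E→A
D→F→E→B→A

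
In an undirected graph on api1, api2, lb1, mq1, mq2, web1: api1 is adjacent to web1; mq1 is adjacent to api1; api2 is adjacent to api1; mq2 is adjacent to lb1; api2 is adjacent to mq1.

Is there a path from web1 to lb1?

No

Explore from web1.
Distance 1: reach api1.
Distance 2: reach api2, mq1.
The search is exhausted without reaching lb1; it lies in a different component.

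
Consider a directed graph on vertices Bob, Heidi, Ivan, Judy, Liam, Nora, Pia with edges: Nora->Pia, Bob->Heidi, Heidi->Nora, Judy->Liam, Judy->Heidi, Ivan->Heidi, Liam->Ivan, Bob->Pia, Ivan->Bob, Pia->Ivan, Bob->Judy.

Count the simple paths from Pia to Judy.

Pia→Ivan→Bob→Judy

1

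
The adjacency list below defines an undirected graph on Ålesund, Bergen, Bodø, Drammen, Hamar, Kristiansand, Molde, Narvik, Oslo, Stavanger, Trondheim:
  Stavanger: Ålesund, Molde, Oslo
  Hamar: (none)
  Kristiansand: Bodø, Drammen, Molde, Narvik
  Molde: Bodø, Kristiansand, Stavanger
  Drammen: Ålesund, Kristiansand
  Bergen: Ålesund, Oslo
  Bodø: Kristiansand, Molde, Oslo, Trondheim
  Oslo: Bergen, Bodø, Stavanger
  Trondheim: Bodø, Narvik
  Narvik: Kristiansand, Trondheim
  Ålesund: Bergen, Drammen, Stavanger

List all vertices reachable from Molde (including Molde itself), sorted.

Start at Molde.
Its neighbours: Bodø, Kristiansand, Stavanger.
Then their neighbours: Ålesund, Drammen, Narvik, Oslo, Trondheim.
Then next layer: Bergen.
Nothing further is reachable.

Ålesund, Bergen, Bodø, Drammen, Kristiansand, Molde, Narvik, Oslo, Stavanger, Trondheim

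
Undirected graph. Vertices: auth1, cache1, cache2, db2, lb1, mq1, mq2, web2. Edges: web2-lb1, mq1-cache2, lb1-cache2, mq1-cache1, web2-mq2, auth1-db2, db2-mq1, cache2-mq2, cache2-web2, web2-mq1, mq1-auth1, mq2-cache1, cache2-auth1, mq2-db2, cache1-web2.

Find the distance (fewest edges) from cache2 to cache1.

2

Distance 0: cache2.
Distance 1: auth1, lb1, mq1, mq2, web2.
Distance 2: cache1, db2 — contains cache1.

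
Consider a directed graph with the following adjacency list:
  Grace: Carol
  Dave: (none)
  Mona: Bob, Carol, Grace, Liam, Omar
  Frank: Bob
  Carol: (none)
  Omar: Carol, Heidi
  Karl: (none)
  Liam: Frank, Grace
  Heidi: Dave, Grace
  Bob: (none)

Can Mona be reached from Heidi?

Explore from Heidi.
Distance 1: reach Dave, Grace.
Distance 2: reach Carol.
The search from Heidi is exhausted; no directed path reaches Mona.

No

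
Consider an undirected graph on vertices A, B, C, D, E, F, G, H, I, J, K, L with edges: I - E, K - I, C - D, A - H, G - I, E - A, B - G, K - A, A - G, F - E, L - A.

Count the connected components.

From A: component {A, B, E, F, G, H, I, K, L}.
From C: component {C, D}.
From J: component {J}.
That's 3 components.

3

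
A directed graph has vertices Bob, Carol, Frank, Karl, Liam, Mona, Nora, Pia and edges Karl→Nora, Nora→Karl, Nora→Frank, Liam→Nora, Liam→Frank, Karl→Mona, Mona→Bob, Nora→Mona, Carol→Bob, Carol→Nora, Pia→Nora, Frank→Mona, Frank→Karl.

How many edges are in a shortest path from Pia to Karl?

2

Distance 0: Pia.
Distance 1: Nora.
Distance 2: Frank, Karl, Mona — contains Karl.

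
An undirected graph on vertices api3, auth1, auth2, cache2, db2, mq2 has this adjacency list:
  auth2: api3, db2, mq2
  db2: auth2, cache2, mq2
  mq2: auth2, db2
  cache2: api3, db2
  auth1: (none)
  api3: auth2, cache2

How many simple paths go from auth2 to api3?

3

auth2–api3
auth2–db2–cache2–api3
auth2–mq2–db2–cache2–api3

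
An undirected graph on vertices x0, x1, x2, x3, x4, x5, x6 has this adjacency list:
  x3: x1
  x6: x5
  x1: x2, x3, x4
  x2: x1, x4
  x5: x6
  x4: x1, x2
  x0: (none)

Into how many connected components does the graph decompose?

3

From x0: component {x0}.
From x1: component {x1, x2, x3, x4}.
From x5: component {x5, x6}.
That's 3 components.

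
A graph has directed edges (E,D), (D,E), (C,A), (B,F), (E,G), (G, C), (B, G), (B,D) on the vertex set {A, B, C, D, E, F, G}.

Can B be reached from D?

No

Explore from D.
Distance 1: reach E.
Distance 2: reach G.
Distance 3: reach C.
Distance 4: reach A.
The search from D is exhausted; no directed path reaches B.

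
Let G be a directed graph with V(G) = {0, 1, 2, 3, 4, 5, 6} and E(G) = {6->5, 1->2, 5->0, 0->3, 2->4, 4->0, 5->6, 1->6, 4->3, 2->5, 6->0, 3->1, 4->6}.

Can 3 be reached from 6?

Yes

Explore from 6.
Distance 1: reach 0, 5.
Distance 2: reach 3.
Found 3.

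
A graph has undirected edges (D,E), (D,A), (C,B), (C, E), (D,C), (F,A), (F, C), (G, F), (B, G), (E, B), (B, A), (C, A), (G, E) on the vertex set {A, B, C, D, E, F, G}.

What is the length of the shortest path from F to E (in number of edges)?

2

Distance 0: F.
Distance 1: A, C, G.
Distance 2: B, D, E — contains E.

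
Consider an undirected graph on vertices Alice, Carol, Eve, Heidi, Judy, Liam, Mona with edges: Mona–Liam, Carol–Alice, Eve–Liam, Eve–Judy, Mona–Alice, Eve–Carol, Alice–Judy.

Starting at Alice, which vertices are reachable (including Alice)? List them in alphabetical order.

Start at Alice.
Its neighbours: Carol, Judy, Mona.
Then their neighbours: Eve, Liam.
Nothing further is reachable.

Alice, Carol, Eve, Judy, Liam, Mona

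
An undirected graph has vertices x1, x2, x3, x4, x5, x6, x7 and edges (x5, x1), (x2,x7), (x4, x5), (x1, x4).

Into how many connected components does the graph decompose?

From x1: component {x1, x4, x5}.
From x2: component {x2, x7}.
From x3: component {x3}.
From x6: component {x6}.
That's 4 components.

4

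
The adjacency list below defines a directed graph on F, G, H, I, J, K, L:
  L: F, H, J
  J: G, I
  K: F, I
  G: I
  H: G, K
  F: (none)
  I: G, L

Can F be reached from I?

Explore from I.
Distance 1: reach G, L.
Distance 2: reach F, H, J.
Found F.

Yes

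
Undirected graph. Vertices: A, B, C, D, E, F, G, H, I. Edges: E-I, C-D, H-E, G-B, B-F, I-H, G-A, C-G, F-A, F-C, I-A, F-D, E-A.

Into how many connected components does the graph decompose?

From A: component {A, B, C, D, E, F, G, H, I}.
That's 1 component.

1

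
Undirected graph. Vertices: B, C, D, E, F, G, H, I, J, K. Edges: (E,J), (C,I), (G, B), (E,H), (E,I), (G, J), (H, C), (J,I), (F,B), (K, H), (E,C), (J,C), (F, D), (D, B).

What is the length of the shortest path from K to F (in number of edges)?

6

Distance 0: K.
Distance 1: H.
Distance 2: C, E.
Distance 3: I, J.
Distance 4: G.
Distance 5: B.
Distance 6: D, F — contains F.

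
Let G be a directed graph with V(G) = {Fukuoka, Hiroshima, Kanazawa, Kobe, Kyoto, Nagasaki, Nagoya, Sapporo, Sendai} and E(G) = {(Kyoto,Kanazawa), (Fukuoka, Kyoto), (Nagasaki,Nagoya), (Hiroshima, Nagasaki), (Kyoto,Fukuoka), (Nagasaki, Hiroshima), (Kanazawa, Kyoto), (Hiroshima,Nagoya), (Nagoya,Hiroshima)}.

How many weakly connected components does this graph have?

From Fukuoka: component {Fukuoka, Kanazawa, Kyoto}.
From Hiroshima: component {Hiroshima, Nagasaki, Nagoya}.
From Kobe: component {Kobe}.
From Sapporo: component {Sapporo}.
From Sendai: component {Sendai}.
That's 5 components.

5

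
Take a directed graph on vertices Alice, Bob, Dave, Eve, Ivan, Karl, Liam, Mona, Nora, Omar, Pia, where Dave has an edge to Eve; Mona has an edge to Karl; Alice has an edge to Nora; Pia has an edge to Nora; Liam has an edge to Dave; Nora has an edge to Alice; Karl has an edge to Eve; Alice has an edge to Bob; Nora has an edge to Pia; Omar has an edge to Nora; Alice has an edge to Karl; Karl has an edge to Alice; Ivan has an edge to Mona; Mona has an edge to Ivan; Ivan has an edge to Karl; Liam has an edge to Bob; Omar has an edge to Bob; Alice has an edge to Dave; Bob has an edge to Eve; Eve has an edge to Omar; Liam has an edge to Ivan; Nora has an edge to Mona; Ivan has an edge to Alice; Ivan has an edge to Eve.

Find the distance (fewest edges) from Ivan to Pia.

3

Distance 0: Ivan.
Distance 1: Alice, Eve, Karl, Mona.
Distance 2: Bob, Dave, Nora, Omar.
Distance 3: Pia — contains Pia.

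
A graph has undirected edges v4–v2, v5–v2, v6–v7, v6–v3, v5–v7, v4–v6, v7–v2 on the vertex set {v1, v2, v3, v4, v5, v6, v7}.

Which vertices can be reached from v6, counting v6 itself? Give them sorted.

Start at v6.
Its neighbours: v3, v4, v7.
Then their neighbours: v2, v5.
Nothing further is reachable.

v2, v3, v4, v5, v6, v7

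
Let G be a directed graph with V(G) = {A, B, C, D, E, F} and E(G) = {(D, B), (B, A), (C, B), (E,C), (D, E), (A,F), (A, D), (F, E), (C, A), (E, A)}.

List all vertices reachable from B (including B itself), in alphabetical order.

A, B, C, D, E, F

Start at B.
Its neighbours: A.
Then their neighbours: D, F.
Then next layer: E.
Then next layer: C.
Every vertex is now reached.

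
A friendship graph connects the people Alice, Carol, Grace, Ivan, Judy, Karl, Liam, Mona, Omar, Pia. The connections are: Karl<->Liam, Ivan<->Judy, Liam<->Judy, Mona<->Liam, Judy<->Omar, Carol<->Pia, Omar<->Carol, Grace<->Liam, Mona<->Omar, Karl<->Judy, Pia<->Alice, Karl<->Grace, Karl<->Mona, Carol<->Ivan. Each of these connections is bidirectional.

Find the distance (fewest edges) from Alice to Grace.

6

Distance 0: Alice.
Distance 1: Pia.
Distance 2: Carol.
Distance 3: Ivan, Omar.
Distance 4: Judy, Mona.
Distance 5: Karl, Liam.
Distance 6: Grace — contains Grace.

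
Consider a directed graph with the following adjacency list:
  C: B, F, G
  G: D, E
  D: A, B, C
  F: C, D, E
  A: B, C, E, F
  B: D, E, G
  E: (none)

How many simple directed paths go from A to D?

10

A→B→D
A→B→G→D
A→C→B→D
A→C→B→G→D
A→C→F→D
A→C→G→D
A→F→C→B→D
A→F→C→B→G→D
A→F→C→G→D
A→F→D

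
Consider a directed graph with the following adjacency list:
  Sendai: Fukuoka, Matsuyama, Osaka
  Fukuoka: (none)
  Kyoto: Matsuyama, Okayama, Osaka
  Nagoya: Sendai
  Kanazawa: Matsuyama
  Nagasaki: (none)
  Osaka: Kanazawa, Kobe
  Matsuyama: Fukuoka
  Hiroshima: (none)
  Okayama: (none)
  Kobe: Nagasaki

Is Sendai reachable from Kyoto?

Explore from Kyoto.
Distance 1: reach Matsuyama, Okayama, Osaka.
Distance 2: reach Fukuoka, Kanazawa, Kobe.
Distance 3: reach Nagasaki.
The search from Kyoto is exhausted; no directed path reaches Sendai.

No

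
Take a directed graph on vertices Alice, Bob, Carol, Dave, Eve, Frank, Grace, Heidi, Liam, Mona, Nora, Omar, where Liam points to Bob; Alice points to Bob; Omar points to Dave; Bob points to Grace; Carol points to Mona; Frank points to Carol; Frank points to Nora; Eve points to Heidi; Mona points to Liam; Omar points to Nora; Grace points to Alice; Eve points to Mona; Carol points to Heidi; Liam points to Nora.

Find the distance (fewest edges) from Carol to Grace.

4

Distance 0: Carol.
Distance 1: Heidi, Mona.
Distance 2: Liam.
Distance 3: Bob, Nora.
Distance 4: Grace — contains Grace.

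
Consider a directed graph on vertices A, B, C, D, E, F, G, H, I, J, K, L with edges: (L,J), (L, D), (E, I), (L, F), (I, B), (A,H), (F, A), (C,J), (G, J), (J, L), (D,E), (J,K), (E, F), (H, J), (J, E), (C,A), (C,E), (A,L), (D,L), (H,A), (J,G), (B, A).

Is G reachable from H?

Yes

Explore from H.
Distance 1: reach A, J.
Distance 2: reach E, G, K, L.
Found G.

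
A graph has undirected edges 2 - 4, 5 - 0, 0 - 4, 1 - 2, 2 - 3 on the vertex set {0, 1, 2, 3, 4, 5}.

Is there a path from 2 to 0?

Yes

Explore from 2.
Distance 1: reach 1, 3, 4.
Distance 2: reach 0.
Found 0.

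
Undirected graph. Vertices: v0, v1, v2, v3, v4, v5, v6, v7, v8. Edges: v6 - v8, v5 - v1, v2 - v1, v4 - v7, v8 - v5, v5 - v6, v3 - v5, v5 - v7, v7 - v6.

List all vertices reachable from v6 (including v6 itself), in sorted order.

v1, v2, v3, v4, v5, v6, v7, v8

Start at v6.
Its neighbours: v5, v7, v8.
Then their neighbours: v1, v3, v4.
Then next layer: v2.
Nothing further is reachable.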